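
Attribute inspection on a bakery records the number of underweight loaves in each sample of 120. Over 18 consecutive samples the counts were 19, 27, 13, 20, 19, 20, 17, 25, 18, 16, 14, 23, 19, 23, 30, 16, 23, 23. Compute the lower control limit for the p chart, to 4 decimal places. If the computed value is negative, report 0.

p̄ = Σdᵢ / (k·n) = 365 / (18 × 120) = 0.16898
LCL = p̄ − 3·√(p̄(1−p̄)/n) = 0.16898 − 3 × 0.03421 = 0.06636

0.0664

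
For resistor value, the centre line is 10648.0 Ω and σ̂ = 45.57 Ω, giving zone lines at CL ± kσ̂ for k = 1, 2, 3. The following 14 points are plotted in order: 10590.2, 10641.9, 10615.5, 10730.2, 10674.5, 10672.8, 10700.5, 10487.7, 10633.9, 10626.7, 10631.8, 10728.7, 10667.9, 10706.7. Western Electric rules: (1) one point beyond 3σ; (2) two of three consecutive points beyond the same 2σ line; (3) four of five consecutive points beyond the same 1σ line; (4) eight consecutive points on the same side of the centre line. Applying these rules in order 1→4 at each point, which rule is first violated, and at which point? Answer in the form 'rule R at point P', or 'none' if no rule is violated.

Zone of each point (C = within 1σ̂, B = 1σ̂–2σ̂, A = 2σ̂–3σ̂, * = beyond 3σ̂; sign = side of CL): 1:-B, 2:-C, 3:-C, 4:+B, 5:+C, 6:+C, 7:+B, 8:-*, 9:-C, 10:-C, 11:-C, 12:+B, 13:+C, 14:+B
Rule 1 (one point beyond the 3σ limits) is satisfied at point 8.

rule 1 at point 8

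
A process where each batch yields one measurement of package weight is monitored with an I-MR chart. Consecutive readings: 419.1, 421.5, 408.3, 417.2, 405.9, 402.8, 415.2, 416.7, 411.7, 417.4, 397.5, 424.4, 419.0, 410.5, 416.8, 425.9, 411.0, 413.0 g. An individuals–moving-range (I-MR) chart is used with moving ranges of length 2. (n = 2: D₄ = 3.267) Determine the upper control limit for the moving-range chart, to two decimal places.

Moving ranges: 2.4, 13.2, 8.9, 11.3, 3.1, 12.4, 1.5, 5.0, 5.7, 19.9, 26.9, 5.4, 8.5, 6.3, 9.1, 14.9, 2.0; M̄R̄ = 156.5000 / 17 = 9.2059
UCL_MR = D₄·M̄R̄ = 3.267 × 9.2059 = 30.0756

30.08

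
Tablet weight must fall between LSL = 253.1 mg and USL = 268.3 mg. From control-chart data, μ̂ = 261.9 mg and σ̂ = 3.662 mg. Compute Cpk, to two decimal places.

Cpu = (USL − μ̂) / (3σ̂) = (268.3 − 261.9) / (3 × 3.662) = 0.5826; Cpl = (μ̂ − LSL) / (3σ̂) = (261.9 − 253.1) / (3 × 3.662) = 0.8010; Cpk = min(Cpu, Cpl) = 0.5826

0.58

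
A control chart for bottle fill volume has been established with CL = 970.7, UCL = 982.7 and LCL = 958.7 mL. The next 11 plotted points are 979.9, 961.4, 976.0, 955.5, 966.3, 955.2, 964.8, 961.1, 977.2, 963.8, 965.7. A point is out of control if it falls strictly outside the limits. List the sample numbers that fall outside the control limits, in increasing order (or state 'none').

4, 6

Compare each point to [958.7, 982.7]: sample 4 = 955.5 < LCL; sample 6 = 955.2 < LCL.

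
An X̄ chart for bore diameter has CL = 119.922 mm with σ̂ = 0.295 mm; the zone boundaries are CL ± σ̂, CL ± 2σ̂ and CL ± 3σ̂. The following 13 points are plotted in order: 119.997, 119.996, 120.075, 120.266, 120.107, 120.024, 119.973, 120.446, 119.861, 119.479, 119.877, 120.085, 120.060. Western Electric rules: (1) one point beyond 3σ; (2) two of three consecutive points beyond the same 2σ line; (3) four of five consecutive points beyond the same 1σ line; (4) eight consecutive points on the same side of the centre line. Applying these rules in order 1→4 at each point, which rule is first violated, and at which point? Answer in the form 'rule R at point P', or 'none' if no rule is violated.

rule 4 at point 8

Zone of each point (C = within 1σ̂, B = 1σ̂–2σ̂, A = 2σ̂–3σ̂, * = beyond 3σ̂; sign = side of CL): 1:+C, 2:+C, 3:+C, 4:+B, 5:+C, 6:+C, 7:+C, 8:+B, 9:-C, 10:-B, 11:-C, 12:+C, 13:+C
Rule 4 (eight consecutive points on the same side of the centre line) is satisfied at point 8.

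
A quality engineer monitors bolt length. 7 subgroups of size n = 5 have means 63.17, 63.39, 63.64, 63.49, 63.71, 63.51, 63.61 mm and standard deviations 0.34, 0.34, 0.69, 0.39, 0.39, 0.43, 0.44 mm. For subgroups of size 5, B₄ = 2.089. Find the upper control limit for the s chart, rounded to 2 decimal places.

s̄ = (0.34 + 0.34 + 0.69 + 0.39 + 0.39 + 0.43 + 0.44) / 7 = 0.4314
UCL_s = B₄·s̄ = 2.089 × 0.4314 = 0.9013

0.90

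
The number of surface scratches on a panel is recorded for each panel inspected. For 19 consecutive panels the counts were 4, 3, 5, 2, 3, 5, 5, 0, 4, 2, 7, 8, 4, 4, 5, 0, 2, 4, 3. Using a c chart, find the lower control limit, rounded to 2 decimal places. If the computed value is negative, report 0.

c̄ = (4 + 3 + 5 + 2 + 3 + 5 + 5 + 0 + 4 + 2 + 7 + 8 + 4 + 4 + 5 + 0 + 2 + 4 + 3) / 19 = 70 / 19 = 3.6842
LCL = c̄ − 3√c̄ = 3.6842 − 3 × 1.9194 = -2.0741 → 0 (cannot be negative)

0.00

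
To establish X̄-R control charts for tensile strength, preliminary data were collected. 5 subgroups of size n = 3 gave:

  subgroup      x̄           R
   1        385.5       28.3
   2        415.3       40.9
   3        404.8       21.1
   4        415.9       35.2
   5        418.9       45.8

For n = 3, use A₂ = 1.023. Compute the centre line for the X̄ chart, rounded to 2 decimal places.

408.08

X̄̄ = (385.5 + 415.3 + 404.8 + 415.9 + 418.9) / 5 = 2040.4000 / 5 = 408.0800
CL = X̄̄ = 408.0800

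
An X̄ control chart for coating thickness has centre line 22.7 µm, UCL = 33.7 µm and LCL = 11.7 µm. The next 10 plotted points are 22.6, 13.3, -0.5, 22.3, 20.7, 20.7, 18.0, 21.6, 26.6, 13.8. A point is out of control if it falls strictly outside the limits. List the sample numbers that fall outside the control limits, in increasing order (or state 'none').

3

Compare each point to [11.7, 33.7]: sample 3 = -0.5 < LCL.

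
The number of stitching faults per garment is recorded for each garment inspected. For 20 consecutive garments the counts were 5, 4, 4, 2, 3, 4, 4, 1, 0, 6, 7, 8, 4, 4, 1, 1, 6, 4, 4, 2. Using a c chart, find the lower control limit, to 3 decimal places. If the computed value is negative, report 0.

0.000

c̄ = (5 + 4 + 4 + 2 + 3 + 4 + 4 + 1 + 0 + 6 + 7 + 8 + 4 + 4 + 1 + 1 + 6 + 4 + 4 + 2) / 20 = 74 / 20 = 3.7000
LCL = c̄ − 3√c̄ = 3.7000 − 3 × 1.9235 = -2.0706 → 0 (cannot be negative)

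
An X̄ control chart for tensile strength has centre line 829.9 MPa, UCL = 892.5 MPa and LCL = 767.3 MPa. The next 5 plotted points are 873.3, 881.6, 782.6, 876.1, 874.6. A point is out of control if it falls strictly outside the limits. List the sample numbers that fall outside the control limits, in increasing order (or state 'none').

All 5 points lie within [767.3, 892.5].

none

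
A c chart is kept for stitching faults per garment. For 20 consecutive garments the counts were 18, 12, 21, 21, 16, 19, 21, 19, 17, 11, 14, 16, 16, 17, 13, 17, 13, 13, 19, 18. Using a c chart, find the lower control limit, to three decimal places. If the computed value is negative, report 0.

c̄ = (18 + 12 + 21 + 21 + 16 + 19 + 21 + 19 + 17 + 11 + 14 + 16 + 16 + 17 + 13 + 17 + 13 + 13 + 19 + 18) / 20 = 331 / 20 = 16.5500
LCL = c̄ − 3√c̄ = 16.5500 − 3 × 4.0682 = 4.3455

4.345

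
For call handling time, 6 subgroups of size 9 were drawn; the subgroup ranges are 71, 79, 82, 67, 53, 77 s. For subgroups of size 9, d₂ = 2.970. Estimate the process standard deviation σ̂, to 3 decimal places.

24.074

R̄ = (71 + 79 + 82 + 67 + 53 + 77) / 6 = 71.5000
σ̂ = R̄ / d₂ = 71.5000 / 2.970 = 24.0741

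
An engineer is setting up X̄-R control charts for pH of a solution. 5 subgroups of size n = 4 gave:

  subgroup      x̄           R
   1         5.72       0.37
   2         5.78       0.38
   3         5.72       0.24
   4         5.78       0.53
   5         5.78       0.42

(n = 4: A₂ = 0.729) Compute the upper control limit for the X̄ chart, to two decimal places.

6.04

X̄̄ = (5.72 + 5.78 + 5.72 + 5.78 + 5.78) / 5 = 28.7800 / 5 = 5.7560
R̄ = (0.37 + 0.38 + 0.24 + 0.53 + 0.42) / 5 = 1.9400 / 5 = 0.3880
UCL = X̄̄ + A₂·R̄ = 5.7560 + 0.729 × 0.3880 = 6.0389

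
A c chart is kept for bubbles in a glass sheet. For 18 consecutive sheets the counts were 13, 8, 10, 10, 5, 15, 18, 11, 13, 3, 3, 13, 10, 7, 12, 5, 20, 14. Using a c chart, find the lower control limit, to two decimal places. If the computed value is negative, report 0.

0.81

c̄ = (13 + 8 + 10 + 10 + 5 + 15 + 18 + 11 + 13 + 3 + 3 + 13 + 10 + 7 + 12 + 5 + 20 + 14) / 18 = 190 / 18 = 10.5556
LCL = c̄ − 3√c̄ = 10.5556 − 3 × 3.2489 = 0.8088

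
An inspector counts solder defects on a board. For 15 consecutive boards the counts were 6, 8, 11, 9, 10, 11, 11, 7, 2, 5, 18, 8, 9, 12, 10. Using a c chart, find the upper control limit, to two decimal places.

18.20

c̄ = (6 + 8 + 11 + 9 + 10 + 11 + 11 + 7 + 2 + 5 + 18 + 8 + 9 + 12 + 10) / 15 = 137 / 15 = 9.1333
UCL = c̄ + 3√c̄ = 9.1333 + 3 × √9.1333 = 9.1333 + 3 × 3.0221 = 18.1998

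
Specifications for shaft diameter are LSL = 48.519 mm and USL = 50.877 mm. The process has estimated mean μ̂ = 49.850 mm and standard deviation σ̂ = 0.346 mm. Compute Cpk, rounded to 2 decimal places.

0.99

Cpu = (USL − μ̂) / (3σ̂) = (50.877 − 49.850) / (3 × 0.346) = 0.9894; Cpl = (μ̂ − LSL) / (3σ̂) = (49.850 − 48.519) / (3 × 0.346) = 1.2823; Cpk = min(Cpu, Cpl) = 0.9894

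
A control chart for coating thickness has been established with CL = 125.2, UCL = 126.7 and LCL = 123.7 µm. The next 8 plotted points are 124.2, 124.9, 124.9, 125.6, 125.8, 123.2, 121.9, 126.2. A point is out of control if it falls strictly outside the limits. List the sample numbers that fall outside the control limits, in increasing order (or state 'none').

6, 7

Compare each point to [123.7, 126.7]: sample 6 = 123.2 < LCL; sample 7 = 121.9 < LCL.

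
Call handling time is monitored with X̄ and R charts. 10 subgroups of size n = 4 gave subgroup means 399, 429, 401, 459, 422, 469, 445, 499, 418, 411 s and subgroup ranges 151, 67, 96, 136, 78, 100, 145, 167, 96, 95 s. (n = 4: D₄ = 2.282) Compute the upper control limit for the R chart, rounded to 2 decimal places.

258.09

R̄ = (151 + 67 + 96 + 136 + 78 + 100 + 145 + 167 + 96 + 95) / 10 = 1131.0000 / 10 = 113.1000
UCL_R = D₄·R̄ = 2.282 × 113.1000 = 258.0942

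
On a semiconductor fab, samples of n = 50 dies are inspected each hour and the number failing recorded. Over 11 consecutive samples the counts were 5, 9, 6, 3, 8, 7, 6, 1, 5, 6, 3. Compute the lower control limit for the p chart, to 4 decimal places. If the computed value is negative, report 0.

0.0000

p̄ = Σdᵢ / (k·n) = 59 / (11 × 50) = 0.10727
LCL = p̄ − 3·√(p̄(1−p̄)/n) = 0.10727 − 3 × 0.04376 = -0.02402 → 0 (negative, so LCL = 0)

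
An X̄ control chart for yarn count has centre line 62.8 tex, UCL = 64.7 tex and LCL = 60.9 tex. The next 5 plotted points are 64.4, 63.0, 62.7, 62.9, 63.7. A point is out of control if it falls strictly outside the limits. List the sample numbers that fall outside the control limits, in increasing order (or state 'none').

All 5 points lie within [60.9, 64.7].

none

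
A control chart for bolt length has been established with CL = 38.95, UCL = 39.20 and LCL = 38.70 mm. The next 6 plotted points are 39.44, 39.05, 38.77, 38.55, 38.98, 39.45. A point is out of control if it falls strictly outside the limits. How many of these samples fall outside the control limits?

Compare each point to [38.70, 39.20]: sample 1 = 39.44 > UCL; sample 4 = 38.55 < LCL; sample 6 = 39.45 > UCL.

3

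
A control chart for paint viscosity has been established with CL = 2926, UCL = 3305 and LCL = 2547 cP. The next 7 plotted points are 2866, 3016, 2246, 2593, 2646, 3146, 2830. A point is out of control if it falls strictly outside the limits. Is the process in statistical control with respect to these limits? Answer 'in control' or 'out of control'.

Compare each point to [2547, 3305]: sample 3 = 2246 < LCL.

out of control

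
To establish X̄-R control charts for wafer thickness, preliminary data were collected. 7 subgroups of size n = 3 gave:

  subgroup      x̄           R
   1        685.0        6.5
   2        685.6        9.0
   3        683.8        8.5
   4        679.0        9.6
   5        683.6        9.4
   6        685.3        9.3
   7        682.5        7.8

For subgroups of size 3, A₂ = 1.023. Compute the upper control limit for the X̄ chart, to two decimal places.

692.33

X̄̄ = (685.0 + 685.6 + 683.8 + 679.0 + 683.6 + 685.3 + 682.5) / 7 = 4784.8000 / 7 = 683.5429
R̄ = (6.5 + 9.0 + 8.5 + 9.6 + 9.4 + 9.3 + 7.8) / 7 = 60.1000 / 7 = 8.5857
UCL = X̄̄ + A₂·R̄ = 683.5429 + 1.023 × 8.5857 = 692.3260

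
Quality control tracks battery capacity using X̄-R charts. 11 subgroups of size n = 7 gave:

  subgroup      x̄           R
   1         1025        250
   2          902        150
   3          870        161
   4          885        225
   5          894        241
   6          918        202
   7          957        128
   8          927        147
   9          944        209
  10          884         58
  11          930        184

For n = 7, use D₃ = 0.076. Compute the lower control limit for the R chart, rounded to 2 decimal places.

13.51

R̄ = (250 + 150 + 161 + 225 + 241 + 202 + 128 + 147 + 209 + 58 + 184) / 11 = 1955.0000 / 11 = 177.7273
LCL_R = D₃·R̄ = 0.076 × 177.7273 = 13.5073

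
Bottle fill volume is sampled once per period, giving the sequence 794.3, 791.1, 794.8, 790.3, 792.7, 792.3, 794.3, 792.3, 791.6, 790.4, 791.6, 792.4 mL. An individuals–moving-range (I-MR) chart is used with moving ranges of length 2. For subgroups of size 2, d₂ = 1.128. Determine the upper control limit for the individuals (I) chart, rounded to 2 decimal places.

X̄ = (794.3 + 791.1 + 794.8 + 790.3 + 792.7 + 792.3 + 794.3 + 792.3 + 791.6 + 790.4 + 791.6 + 792.4) / 12 = 792.3417
Moving ranges: 3.2, 3.7, 4.5, 2.4, 0.4, 2.0, 2.0, 0.7, 1.2, 1.2, 0.8; M̄R̄ = 22.1000 / 11 = 2.0091
UCL = X̄ + 3·M̄R̄/d₂ = 792.3417 + 3 × 2.0091 / 1.128 = 797.6850

797.68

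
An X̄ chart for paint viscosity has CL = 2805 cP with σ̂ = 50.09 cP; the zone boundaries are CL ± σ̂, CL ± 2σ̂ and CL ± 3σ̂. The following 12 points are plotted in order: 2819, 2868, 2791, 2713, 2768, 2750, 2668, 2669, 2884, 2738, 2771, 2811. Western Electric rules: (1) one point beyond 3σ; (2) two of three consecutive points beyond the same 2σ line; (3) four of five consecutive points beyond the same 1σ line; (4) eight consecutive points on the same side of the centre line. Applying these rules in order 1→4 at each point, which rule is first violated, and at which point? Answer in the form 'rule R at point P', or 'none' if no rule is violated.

Zone of each point (C = within 1σ̂, B = 1σ̂–2σ̂, A = 2σ̂–3σ̂, * = beyond 3σ̂; sign = side of CL): 1:+C, 2:+B, 3:-C, 4:-B, 5:-C, 6:-B, 7:-A, 8:-A, 9:+B, 10:-B, 11:-C, 12:+C
Rule 2 (two of three consecutive points beyond the same 2σ limit) is satisfied at point 8.

rule 2 at point 8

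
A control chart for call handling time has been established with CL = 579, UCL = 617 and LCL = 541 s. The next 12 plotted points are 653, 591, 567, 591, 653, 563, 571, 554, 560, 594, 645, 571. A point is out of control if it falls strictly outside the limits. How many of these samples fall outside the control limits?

Compare each point to [541, 617]: sample 1 = 653 > UCL; sample 5 = 653 > UCL; sample 11 = 645 > UCL.

3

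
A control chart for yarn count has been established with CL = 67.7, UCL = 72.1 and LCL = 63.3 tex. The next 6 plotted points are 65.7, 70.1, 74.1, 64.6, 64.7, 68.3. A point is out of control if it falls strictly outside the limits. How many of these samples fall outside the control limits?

Compare each point to [63.3, 72.1]: sample 3 = 74.1 > UCL.

1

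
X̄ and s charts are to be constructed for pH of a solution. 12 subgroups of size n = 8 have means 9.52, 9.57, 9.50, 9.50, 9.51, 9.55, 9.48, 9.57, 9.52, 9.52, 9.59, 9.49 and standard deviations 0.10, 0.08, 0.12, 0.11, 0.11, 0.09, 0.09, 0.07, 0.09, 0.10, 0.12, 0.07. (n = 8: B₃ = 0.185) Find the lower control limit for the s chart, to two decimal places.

s̄ = (0.10 + 0.08 + 0.12 + 0.11 + 0.11 + 0.09 + 0.09 + 0.07 + 0.09 + 0.10 + 0.12 + 0.07) / 12 = 0.0958
LCL_s = B₃·s̄ = 0.185 × 0.0958 = 0.0177

0.02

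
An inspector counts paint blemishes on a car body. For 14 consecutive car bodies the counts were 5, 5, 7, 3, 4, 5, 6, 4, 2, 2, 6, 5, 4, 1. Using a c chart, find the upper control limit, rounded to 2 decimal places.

c̄ = (5 + 5 + 7 + 3 + 4 + 5 + 6 + 4 + 2 + 2 + 6 + 5 + 4 + 1) / 14 = 59 / 14 = 4.2143
UCL = c̄ + 3√c̄ = 4.2143 + 3 × √4.2143 = 4.2143 + 3 × 2.0529 = 10.3729

10.37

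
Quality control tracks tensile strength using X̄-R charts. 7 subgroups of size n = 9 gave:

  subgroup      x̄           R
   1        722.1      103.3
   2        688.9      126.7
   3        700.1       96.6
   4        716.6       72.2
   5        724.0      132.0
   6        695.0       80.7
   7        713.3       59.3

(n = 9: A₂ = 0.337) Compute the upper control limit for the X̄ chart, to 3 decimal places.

X̄̄ = (722.1 + 688.9 + 700.1 + 716.6 + 724.0 + 695.0 + 713.3) / 7 = 4960.0000 / 7 = 708.5714
R̄ = (103.3 + 126.7 + 96.6 + 72.2 + 132.0 + 80.7 + 59.3) / 7 = 670.8000 / 7 = 95.8286
UCL = X̄̄ + A₂·R̄ = 708.5714 + 0.337 × 95.8286 = 740.8657

740.866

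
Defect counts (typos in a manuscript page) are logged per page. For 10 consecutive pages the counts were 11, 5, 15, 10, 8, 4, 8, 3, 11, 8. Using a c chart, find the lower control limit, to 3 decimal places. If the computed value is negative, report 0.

c̄ = (11 + 5 + 15 + 10 + 8 + 4 + 8 + 3 + 11 + 8) / 10 = 83 / 10 = 8.3000
LCL = c̄ − 3√c̄ = 8.3000 − 3 × 2.8810 = -0.3429 → 0 (cannot be negative)

0.000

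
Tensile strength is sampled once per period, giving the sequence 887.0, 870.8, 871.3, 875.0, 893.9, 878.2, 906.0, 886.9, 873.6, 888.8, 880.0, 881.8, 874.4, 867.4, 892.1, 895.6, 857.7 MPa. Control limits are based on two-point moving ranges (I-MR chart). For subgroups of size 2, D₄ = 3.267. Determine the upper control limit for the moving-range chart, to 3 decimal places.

45.228

Moving ranges: 16.2, 0.5, 3.7, 18.9, 15.7, 27.8, 19.1, 13.3, 15.2, 8.8, 1.8, 7.4, 7.0, 24.7, 3.5, 37.9; M̄R̄ = 221.5000 / 16 = 13.8438
UCL_MR = D₄·M̄R̄ = 3.267 × 13.8438 = 45.2275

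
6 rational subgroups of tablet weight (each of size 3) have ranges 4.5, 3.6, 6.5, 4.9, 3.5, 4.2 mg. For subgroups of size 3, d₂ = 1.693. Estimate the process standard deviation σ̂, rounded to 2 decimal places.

2.68

R̄ = (4.5 + 3.6 + 6.5 + 4.9 + 3.5 + 4.2) / 6 = 4.5333
σ̂ = R̄ / d₂ = 4.5333 / 1.693 = 2.6777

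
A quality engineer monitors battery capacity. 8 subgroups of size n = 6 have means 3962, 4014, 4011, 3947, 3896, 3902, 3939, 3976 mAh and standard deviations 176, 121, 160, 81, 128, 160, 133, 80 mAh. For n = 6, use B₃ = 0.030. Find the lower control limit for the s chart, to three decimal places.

s̄ = (176 + 121 + 160 + 81 + 128 + 160 + 133 + 80) / 8 = 129.8750
LCL_s = B₃·s̄ = 0.030 × 129.8750 = 3.8962

3.896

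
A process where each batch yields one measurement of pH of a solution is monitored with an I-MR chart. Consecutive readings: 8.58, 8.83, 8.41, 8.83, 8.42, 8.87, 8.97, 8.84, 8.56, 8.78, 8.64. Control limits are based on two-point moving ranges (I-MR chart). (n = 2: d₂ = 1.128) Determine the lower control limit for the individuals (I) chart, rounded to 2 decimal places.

X̄ = (8.58 + 8.83 + 8.41 + 8.83 + 8.42 + 8.87 + 8.97 + 8.84 + 8.56 + 8.78 + 8.64) / 11 = 8.7027
Moving ranges: 0.25, 0.42, 0.42, 0.41, 0.45, 0.10, 0.13, 0.28, 0.22, 0.14; M̄R̄ = 2.8200 / 10 = 0.2820
LCL = X̄ − 3·M̄R̄/d₂ = 8.7027 − 3 × 0.2820 / 1.128 = 7.9527

7.95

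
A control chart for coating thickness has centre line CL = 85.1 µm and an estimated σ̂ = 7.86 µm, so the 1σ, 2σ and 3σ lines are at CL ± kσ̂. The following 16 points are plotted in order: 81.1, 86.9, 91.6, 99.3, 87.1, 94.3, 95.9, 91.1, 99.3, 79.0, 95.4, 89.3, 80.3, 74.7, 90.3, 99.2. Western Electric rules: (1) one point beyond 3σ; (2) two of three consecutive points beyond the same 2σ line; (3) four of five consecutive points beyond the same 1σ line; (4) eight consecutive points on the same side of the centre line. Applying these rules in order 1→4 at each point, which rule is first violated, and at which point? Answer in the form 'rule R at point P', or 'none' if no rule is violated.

rule 4 at point 9

Zone of each point (C = within 1σ̂, B = 1σ̂–2σ̂, A = 2σ̂–3σ̂, * = beyond 3σ̂; sign = side of CL): 1:-C, 2:+C, 3:+C, 4:+B, 5:+C, 6:+B, 7:+B, 8:+C, 9:+B, 10:-C, 11:+B, 12:+C, 13:-C, 14:-B, 15:+C, 16:+B
Rule 4 (eight consecutive points on the same side of the centre line) is satisfied at point 9.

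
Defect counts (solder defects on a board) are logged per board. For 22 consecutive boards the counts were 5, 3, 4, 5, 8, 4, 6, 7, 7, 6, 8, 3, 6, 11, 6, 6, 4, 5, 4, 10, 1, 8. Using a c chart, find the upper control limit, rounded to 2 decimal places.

c̄ = (5 + 3 + 4 + 5 + 8 + 4 + 6 + 7 + 7 + 6 + 8 + 3 + 6 + 11 + 6 + 6 + 4 + 5 + 4 + 10 + 1 + 8) / 22 = 127 / 22 = 5.7727
UCL = c̄ + 3√c̄ = 5.7727 + 3 × √5.7727 = 5.7727 + 3 × 2.4027 = 12.9807

12.98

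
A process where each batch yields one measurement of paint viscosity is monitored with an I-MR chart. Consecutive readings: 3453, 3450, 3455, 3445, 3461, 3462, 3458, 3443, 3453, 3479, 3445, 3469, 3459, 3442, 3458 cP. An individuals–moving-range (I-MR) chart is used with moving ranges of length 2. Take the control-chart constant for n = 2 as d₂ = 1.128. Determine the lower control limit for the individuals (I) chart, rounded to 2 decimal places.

3419.18

X̄ = (3453 + 3450 + 3455 + 3445 + 3461 + 3462 + 3458 + 3443 + 3453 + 3479 + 3445 + 3469 + 3459 + 3442 + 3458) / 15 = 3455.4667
Moving ranges: 3, 5, 10, 16, 1, 4, 15, 10, 26, 34, 24, 10, 17, 16; M̄R̄ = 191.0000 / 14 = 13.6429
LCL = X̄ − 3·M̄R̄/d₂ = 3455.4667 − 3 × 13.6429 / 1.128 = 3419.1825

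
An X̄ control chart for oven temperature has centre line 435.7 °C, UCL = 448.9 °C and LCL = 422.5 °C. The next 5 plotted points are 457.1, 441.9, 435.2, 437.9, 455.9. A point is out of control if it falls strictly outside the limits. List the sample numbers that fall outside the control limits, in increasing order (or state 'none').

Compare each point to [422.5, 448.9]: sample 1 = 457.1 > UCL; sample 5 = 455.9 > UCL.

1, 5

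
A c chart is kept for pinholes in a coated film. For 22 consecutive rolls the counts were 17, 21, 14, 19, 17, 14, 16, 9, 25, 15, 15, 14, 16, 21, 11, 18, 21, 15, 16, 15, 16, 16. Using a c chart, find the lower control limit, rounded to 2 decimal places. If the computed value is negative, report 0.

c̄ = (17 + 21 + 14 + 19 + 17 + 14 + 16 + 9 + 25 + 15 + 15 + 14 + 16 + 21 + 11 + 18 + 21 + 15 + 16 + 15 + 16 + 16) / 22 = 361 / 22 = 16.4091
LCL = c̄ − 3√c̄ = 16.4091 − 3 × 4.0508 = 4.2567

4.26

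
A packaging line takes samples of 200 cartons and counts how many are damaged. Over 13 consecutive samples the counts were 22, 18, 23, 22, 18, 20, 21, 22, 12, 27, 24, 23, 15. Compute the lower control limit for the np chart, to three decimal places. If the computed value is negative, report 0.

7.660

p̄ = Σdᵢ / (k·n) = 267 / (13 × 200) = 0.10269
LCL = np̄ − 3·√(np̄(1−p̄)) = 20.5385 − 3 × 4.2929 = 7.6596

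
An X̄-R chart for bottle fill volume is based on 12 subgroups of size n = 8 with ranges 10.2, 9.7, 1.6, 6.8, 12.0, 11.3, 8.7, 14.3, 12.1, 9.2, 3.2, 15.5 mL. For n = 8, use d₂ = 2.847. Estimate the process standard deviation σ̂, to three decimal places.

R̄ = (10.2 + 9.7 + 1.6 + 6.8 + 12.0 + 11.3 + 8.7 + 14.3 + 12.1 + 9.2 + 3.2 + 15.5) / 12 = 9.5500
σ̂ = R̄ / d₂ = 9.5500 / 2.847 = 3.3544

3.354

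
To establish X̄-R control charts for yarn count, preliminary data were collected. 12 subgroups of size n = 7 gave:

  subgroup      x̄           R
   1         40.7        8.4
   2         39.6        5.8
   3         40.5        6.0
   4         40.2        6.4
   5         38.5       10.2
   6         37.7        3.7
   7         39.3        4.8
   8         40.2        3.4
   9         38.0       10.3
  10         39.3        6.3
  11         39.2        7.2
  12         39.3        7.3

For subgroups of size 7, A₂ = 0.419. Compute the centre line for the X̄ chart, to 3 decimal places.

X̄̄ = (40.7 + 39.6 + 40.5 + 40.2 + 38.5 + 37.7 + 39.3 + 40.2 + 38.0 + 39.3 + 39.2 + 39.3) / 12 = 472.5000 / 12 = 39.3750
CL = X̄̄ = 39.3750

39.375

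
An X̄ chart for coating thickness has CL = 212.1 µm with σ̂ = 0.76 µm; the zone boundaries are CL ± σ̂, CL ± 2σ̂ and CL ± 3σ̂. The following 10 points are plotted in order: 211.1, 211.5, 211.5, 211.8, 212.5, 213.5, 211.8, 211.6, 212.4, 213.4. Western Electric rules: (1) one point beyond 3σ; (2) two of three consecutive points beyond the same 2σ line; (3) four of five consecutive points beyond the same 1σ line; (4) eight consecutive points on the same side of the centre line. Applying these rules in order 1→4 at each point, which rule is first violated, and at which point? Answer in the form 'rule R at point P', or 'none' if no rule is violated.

none

Zone of each point (C = within 1σ̂, B = 1σ̂–2σ̂, A = 2σ̂–3σ̂, * = beyond 3σ̂; sign = side of CL): 1:-B, 2:-C, 3:-C, 4:-C, 5:+C, 6:+B, 7:-C, 8:-C, 9:+C, 10:+B
No rule fires across all 10 points.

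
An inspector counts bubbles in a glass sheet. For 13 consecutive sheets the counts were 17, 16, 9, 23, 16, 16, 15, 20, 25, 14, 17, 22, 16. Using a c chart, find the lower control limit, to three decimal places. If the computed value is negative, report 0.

c̄ = (17 + 16 + 9 + 23 + 16 + 16 + 15 + 20 + 25 + 14 + 17 + 22 + 16) / 13 = 226 / 13 = 17.3846
LCL = c̄ − 3√c̄ = 17.3846 − 3 × 4.1695 = 4.8762

4.876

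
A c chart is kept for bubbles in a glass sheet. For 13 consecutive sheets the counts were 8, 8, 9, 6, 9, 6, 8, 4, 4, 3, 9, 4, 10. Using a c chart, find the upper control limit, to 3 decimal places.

c̄ = (8 + 8 + 9 + 6 + 9 + 6 + 8 + 4 + 4 + 3 + 9 + 4 + 10) / 13 = 88 / 13 = 6.7692
UCL = c̄ + 3√c̄ = 6.7692 + 3 × √6.7692 = 6.7692 + 3 × 2.6018 = 14.5746

14.575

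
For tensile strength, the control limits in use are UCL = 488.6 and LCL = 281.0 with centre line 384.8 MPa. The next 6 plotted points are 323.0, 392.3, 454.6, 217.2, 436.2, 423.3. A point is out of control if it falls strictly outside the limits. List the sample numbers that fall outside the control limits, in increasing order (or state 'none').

4

Compare each point to [281.0, 488.6]: sample 4 = 217.2 < LCL.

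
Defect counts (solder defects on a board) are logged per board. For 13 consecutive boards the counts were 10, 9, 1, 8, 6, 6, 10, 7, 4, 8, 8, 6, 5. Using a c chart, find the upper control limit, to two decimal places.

14.57

c̄ = (10 + 9 + 1 + 8 + 6 + 6 + 10 + 7 + 4 + 8 + 8 + 6 + 5) / 13 = 88 / 13 = 6.7692
UCL = c̄ + 3√c̄ = 6.7692 + 3 × √6.7692 = 6.7692 + 3 × 2.6018 = 14.5746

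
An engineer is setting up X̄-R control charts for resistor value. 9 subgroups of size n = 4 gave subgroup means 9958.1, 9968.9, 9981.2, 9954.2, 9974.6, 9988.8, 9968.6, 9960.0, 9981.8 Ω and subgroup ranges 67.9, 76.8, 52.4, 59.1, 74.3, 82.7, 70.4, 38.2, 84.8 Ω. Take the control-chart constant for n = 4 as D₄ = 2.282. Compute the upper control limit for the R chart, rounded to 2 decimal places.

153.81

R̄ = (67.9 + 76.8 + 52.4 + 59.1 + 74.3 + 82.7 + 70.4 + 38.2 + 84.8) / 9 = 606.6000 / 9 = 67.4000
UCL_R = D₄·R̄ = 2.282 × 67.4000 = 153.8068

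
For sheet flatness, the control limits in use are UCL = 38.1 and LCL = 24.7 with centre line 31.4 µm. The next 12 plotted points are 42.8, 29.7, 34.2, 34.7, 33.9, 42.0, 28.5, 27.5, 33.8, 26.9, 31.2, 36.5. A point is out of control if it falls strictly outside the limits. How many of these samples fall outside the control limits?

2

Compare each point to [24.7, 38.1]: sample 1 = 42.8 > UCL; sample 6 = 42.0 > UCL.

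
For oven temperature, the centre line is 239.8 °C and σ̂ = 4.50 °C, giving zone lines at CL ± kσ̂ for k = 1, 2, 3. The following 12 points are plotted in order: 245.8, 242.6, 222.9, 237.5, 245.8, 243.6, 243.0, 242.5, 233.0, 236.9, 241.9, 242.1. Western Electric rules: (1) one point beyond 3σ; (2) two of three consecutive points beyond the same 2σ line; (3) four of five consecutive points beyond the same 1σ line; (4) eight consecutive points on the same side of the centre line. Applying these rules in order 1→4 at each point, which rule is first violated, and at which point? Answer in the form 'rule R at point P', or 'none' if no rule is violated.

rule 1 at point 3

Zone of each point (C = within 1σ̂, B = 1σ̂–2σ̂, A = 2σ̂–3σ̂, * = beyond 3σ̂; sign = side of CL): 1:+B, 2:+C, 3:-*, 4:-C, 5:+B, 6:+C, 7:+C, 8:+C, 9:-B, 10:-C, 11:+C, 12:+C
Rule 1 (one point beyond the 3σ limits) is satisfied at point 3.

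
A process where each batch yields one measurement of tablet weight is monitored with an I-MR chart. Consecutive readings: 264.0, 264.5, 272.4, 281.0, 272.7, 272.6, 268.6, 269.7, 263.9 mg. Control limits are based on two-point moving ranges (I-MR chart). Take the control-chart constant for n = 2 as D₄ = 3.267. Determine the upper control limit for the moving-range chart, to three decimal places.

14.824

Moving ranges: 0.5, 7.9, 8.6, 8.3, 0.1, 4.0, 1.1, 5.8; M̄R̄ = 36.3000 / 8 = 4.5375
UCL_MR = D₄·M̄R̄ = 3.267 × 4.5375 = 14.8240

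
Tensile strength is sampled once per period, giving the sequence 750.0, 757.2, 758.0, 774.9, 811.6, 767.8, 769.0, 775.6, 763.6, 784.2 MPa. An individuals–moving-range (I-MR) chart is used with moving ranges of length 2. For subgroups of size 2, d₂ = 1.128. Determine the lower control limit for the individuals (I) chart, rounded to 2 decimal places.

X̄ = (750.0 + 757.2 + 758.0 + 774.9 + 811.6 + 767.8 + 769.0 + 775.6 + 763.6 + 784.2) / 10 = 771.1900
Moving ranges: 7.2, 0.8, 16.9, 36.7, 43.8, 1.2, 6.6, 12.0, 20.6; M̄R̄ = 145.8000 / 9 = 16.2000
LCL = X̄ − 3·M̄R̄/d₂ = 771.1900 − 3 × 16.2000 / 1.128 = 728.1049

728.10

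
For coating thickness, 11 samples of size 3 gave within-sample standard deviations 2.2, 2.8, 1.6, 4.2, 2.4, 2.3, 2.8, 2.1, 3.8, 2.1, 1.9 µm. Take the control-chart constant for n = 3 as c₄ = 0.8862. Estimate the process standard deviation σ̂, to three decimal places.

s̄ = (2.2 + 2.8 + 1.6 + 4.2 + 2.4 + 2.3 + 2.8 + 2.1 + 3.8 + 2.1 + 1.9) / 11 = 2.5636
σ̂ = s̄ / c₄ = 2.5636 / 0.8862 = 2.8928

2.893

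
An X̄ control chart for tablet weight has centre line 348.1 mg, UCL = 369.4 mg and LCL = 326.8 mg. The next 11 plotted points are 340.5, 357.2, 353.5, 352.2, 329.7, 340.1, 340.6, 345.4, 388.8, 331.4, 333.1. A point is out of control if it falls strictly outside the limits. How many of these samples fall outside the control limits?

1

Compare each point to [326.8, 369.4]: sample 9 = 388.8 > UCL.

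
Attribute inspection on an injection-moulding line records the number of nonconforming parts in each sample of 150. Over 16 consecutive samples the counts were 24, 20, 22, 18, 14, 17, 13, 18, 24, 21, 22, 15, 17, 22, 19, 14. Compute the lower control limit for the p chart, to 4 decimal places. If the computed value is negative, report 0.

0.0440

p̄ = Σdᵢ / (k·n) = 300 / (16 × 150) = 0.12500
LCL = p̄ − 3·√(p̄(1−p̄)/n) = 0.12500 − 3 × 0.02700 = 0.04399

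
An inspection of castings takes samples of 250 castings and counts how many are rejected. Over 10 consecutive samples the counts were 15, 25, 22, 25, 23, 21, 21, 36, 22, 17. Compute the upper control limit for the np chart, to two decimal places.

p̄ = Σdᵢ / (k·n) = 227 / (10 × 250) = 0.09080
UCL = np̄ + 3·√(np̄(1−p̄)) = 22.7000 + 3 × √(22.7000×0.90920) = 22.7000 + 3 × 4.5430 = 36.3290

36.33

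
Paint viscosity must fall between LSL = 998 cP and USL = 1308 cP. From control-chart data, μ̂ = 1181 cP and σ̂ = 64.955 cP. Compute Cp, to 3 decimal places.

0.795

Cp = (USL − LSL) / (6σ̂) = (1308 − 998) / (6 × 64.955) = 310.0000 / 389.7300 = 0.7954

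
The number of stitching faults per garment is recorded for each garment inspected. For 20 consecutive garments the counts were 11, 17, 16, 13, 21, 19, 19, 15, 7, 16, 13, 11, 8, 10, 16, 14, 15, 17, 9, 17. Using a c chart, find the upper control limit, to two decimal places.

25.50

c̄ = (11 + 17 + 16 + 13 + 21 + 19 + 19 + 15 + 7 + 16 + 13 + 11 + 8 + 10 + 16 + 14 + 15 + 17 + 9 + 17) / 20 = 284 / 20 = 14.2000
UCL = c̄ + 3√c̄ = 14.2000 + 3 × √14.2000 = 14.2000 + 3 × 3.7683 = 25.5049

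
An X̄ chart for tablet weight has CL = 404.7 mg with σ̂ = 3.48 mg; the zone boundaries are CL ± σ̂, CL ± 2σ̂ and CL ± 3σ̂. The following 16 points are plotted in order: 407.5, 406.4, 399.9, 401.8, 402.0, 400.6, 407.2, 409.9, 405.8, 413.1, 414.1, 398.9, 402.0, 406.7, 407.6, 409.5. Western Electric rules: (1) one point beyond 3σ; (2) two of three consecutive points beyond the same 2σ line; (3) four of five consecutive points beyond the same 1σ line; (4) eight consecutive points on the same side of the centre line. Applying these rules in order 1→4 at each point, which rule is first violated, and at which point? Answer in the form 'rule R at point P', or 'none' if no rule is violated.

rule 2 at point 11

Zone of each point (C = within 1σ̂, B = 1σ̂–2σ̂, A = 2σ̂–3σ̂, * = beyond 3σ̂; sign = side of CL): 1:+C, 2:+C, 3:-B, 4:-C, 5:-C, 6:-B, 7:+C, 8:+B, 9:+C, 10:+A, 11:+A, 12:-B, 13:-C, 14:+C, 15:+C, 16:+B
Rule 2 (two of three consecutive points beyond the same 2σ limit) is satisfied at point 11.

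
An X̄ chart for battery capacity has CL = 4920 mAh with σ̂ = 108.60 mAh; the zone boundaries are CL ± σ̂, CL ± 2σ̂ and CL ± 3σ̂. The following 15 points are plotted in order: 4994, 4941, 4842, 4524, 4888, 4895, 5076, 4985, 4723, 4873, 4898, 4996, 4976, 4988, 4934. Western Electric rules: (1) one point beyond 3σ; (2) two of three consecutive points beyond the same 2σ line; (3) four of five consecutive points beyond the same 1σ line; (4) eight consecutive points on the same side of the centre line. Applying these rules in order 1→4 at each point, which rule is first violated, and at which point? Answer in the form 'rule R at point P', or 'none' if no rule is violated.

rule 1 at point 4

Zone of each point (C = within 1σ̂, B = 1σ̂–2σ̂, A = 2σ̂–3σ̂, * = beyond 3σ̂; sign = side of CL): 1:+C, 2:+C, 3:-C, 4:-*, 5:-C, 6:-C, 7:+B, 8:+C, 9:-B, 10:-C, 11:-C, 12:+C, 13:+C, 14:+C, 15:+C
Rule 1 (one point beyond the 3σ limits) is satisfied at point 4.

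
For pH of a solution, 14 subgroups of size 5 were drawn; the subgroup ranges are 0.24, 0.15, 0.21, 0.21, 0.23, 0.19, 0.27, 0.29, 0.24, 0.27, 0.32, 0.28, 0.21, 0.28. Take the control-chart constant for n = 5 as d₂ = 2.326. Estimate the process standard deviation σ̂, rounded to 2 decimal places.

0.10

R̄ = (0.24 + 0.15 + 0.21 + 0.21 + 0.23 + 0.19 + 0.27 + 0.29 + 0.24 + 0.27 + 0.32 + 0.28 + 0.21 + 0.28) / 14 = 0.2421
σ̂ = R̄ / d₂ = 0.2421 / 2.326 = 0.1041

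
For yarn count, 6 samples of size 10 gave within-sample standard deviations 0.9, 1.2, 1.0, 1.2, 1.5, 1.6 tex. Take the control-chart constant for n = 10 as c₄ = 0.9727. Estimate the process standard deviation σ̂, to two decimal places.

1.27

s̄ = (0.9 + 1.2 + 1.0 + 1.2 + 1.5 + 1.6) / 6 = 1.2333
σ̂ = s̄ / c₄ = 1.2333 / 0.9727 = 1.2679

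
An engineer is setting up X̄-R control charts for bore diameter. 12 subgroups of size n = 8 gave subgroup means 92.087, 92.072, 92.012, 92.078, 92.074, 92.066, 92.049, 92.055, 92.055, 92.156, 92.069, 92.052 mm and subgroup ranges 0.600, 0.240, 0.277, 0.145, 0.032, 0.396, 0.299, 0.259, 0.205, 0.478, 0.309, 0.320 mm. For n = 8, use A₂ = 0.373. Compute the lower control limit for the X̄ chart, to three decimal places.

X̄̄ = (92.087 + 92.072 + 92.012 + 92.078 + 92.074 + 92.066 + 92.049 + 92.055 + 92.055 + 92.156 + 92.069 + 92.052) / 12 = 1104.8250 / 12 = 92.0688
R̄ = (0.600 + 0.240 + 0.277 + 0.145 + 0.032 + 0.396 + 0.299 + 0.259 + 0.205 + 0.478 + 0.309 + 0.320) / 12 = 3.5600 / 12 = 0.2967
LCL = X̄̄ − A₂·R̄ = 92.0688 − 0.373 × 0.2967 = 91.9581

91.958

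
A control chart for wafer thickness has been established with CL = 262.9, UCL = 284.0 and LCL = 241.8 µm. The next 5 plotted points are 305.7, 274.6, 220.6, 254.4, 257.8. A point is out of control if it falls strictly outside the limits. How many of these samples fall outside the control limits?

Compare each point to [241.8, 284.0]: sample 1 = 305.7 > UCL; sample 3 = 220.6 < LCL.

2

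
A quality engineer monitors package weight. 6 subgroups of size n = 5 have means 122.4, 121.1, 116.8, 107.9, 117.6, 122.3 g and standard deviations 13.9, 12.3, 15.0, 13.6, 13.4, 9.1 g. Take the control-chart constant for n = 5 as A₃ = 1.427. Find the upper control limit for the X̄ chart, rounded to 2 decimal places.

136.40

X̄̄ = (122.4 + 121.1 + 116.8 + 107.9 + 117.6 + 122.3) / 6 = 118.0167
s̄ = (13.9 + 12.3 + 15.0 + 13.6 + 13.4 + 9.1) / 6 = 12.8833
UCL = X̄̄ + A₃·s̄ = 118.0167 + 1.427 × 12.8833 = 136.4012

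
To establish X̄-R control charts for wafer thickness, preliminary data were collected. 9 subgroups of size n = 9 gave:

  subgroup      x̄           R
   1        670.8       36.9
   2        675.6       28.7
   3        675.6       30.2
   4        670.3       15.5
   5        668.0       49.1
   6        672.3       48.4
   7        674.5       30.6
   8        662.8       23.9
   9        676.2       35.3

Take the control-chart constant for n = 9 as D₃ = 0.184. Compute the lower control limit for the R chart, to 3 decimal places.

R̄ = (36.9 + 28.7 + 30.2 + 15.5 + 49.1 + 48.4 + 30.6 + 23.9 + 35.3) / 9 = 298.6000 / 9 = 33.1778
LCL_R = D₃·R̄ = 0.184 × 33.1778 = 6.1047

6.105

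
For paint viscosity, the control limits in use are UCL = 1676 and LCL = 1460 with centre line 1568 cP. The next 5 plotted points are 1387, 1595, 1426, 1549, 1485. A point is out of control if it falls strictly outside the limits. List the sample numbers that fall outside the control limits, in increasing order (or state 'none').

1, 3

Compare each point to [1460, 1676]: sample 1 = 1387 < LCL; sample 3 = 1426 < LCL.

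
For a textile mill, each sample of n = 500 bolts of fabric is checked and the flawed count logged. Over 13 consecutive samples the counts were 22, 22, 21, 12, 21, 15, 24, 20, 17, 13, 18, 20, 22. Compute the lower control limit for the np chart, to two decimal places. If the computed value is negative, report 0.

p̄ = Σdᵢ / (k·n) = 247 / (13 × 500) = 0.03800
LCL = np̄ − 3·√(np̄(1−p̄)) = 19.0000 − 3 × 4.2753 = 6.1742

6.17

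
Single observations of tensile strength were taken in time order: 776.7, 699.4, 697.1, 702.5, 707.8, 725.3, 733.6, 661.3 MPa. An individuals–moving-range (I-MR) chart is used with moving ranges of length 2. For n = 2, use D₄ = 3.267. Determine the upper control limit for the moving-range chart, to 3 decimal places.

Moving ranges: 77.3, 2.3, 5.4, 5.3, 17.5, 8.3, 72.3; M̄R̄ = 188.4000 / 7 = 26.9143
UCL_MR = D₄·M̄R̄ = 3.267 × 26.9143 = 87.9290

87.929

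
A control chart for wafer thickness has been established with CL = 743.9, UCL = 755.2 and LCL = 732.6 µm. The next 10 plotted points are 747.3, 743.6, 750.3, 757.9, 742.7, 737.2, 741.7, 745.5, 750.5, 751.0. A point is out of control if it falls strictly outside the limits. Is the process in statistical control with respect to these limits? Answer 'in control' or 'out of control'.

out of control

Compare each point to [732.6, 755.2]: sample 4 = 757.9 > UCL.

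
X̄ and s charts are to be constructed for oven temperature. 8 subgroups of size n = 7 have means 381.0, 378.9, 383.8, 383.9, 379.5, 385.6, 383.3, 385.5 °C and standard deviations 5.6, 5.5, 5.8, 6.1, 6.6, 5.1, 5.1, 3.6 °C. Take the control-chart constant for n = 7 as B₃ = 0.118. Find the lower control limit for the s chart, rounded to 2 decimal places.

0.64

s̄ = (5.6 + 5.5 + 5.8 + 6.1 + 6.6 + 5.1 + 5.1 + 3.6) / 8 = 5.4250
LCL_s = B₃·s̄ = 0.118 × 5.4250 = 0.6401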